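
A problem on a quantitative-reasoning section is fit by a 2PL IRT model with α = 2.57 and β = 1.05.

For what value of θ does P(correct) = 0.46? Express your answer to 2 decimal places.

0.99

P(θ) = 1 / (1 + exp(−α(θ − β)))
logit = ln(0.4600/0.5400) = -0.1603
θ = β + logit/(α) = 1.05 + (-0.1603)/2.5700 = 0.9876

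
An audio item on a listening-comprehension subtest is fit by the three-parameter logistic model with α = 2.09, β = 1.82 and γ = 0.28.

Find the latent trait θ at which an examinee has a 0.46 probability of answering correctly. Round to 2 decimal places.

P(θ) = γ + (1 − γ) · 1 / (1 + exp(−α(θ − β)))
Remove guessing floor: (0.46 − 0.28)/(1 − 0.28) = 0.2500
logit = ln(0.2500/0.7500) = -1.0986
θ = β + logit/(α) = 1.82 + (-1.0986)/2.0900 = 1.2943

1.29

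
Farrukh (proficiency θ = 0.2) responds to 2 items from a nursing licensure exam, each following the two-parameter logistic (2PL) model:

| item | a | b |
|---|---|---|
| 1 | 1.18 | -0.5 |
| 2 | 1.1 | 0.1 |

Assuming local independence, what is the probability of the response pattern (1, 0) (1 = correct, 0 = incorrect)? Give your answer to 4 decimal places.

P(θ) = 1 / (1 + exp(−a(θ − b)))
P_1 = 1/(1+e^{-0.8260}) = 0.6955
P_2 = 1/(1+e^{-0.1100}) = 0.5275
L = P_1 × (1−P_2) = 0.6955 × 0.4725 = 0.32865

0.3286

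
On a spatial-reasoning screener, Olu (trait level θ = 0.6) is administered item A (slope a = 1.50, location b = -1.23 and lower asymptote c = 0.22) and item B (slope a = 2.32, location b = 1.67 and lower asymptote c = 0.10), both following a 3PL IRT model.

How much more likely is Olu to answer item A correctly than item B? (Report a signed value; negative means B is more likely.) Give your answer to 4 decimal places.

0.7835

P(θ) = c + (1 − c) · 1 / (1 + exp(−a(θ − b)))
P_A = 0.9529
P_B = 0.1694
P_A − P_B = 0.7835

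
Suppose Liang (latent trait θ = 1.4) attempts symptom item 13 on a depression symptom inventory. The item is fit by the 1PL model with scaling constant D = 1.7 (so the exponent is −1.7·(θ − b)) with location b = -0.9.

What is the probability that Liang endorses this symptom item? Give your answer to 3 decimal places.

0.980

P(θ) = 1 / (1 + exp(−D·(θ − b)))
Exponent: 1.7 × (1.4 − (-0.9)) = 3.9100
1/(1 + e^{-3.9100}) = 0.9804
P = 0.9804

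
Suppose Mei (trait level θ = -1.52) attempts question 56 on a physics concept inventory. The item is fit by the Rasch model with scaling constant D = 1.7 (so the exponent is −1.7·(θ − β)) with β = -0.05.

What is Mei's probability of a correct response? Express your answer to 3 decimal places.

P(θ) = 1 / (1 + exp(−D·(θ − β)))
Exponent: 1.7 × (-1.52 − (-0.05)) = -2.4990
1/(1 + e^{2.4990}) = 0.0759
P = 0.0759

0.076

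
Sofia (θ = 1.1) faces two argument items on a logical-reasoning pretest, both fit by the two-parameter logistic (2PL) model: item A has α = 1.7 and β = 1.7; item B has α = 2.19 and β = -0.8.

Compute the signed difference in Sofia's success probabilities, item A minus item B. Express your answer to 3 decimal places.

P(θ) = 1 / (1 + exp(−α(θ − β)))
P_A = 0.2650
P_B = 0.9846
P_A − P_B = -0.7196

-0.720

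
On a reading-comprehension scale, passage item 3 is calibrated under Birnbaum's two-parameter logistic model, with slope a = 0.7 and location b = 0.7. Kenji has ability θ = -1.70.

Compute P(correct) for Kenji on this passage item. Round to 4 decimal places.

P(θ) = 1 / (1 + exp(−a(θ − b)))
Exponent: 0.7 × (-1.70 − 0.7) = -1.6800
1/(1 + e^{1.6800}) = 0.1571

0.1571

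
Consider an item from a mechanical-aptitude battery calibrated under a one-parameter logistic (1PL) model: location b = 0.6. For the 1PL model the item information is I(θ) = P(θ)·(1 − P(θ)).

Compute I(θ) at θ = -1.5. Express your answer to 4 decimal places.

P = 1/(1+e^{2.1000}) = 0.1091
P(1−P) = 0.1091 × 0.8909 = 0.0972
I = P(1−P) = 0.09719

0.0972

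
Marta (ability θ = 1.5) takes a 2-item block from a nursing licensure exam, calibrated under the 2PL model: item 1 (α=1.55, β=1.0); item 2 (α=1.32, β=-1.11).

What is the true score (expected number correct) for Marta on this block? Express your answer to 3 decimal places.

1.654

P(θ) = 1 / (1 + exp(−α(θ − β)))
P_1 = 1/(1+e^{-0.7750}) = 0.6846
P_2 = 1/(1+e^{-3.4452}) = 0.9691
E[score] = 0.6846 + 0.9691 = 1.6537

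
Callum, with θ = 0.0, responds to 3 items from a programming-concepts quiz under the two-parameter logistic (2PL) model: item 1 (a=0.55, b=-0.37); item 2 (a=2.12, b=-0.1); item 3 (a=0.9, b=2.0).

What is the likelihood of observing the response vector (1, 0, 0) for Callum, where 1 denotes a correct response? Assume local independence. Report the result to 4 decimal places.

P(θ) = 1 / (1 + exp(−a(θ − b)))
P_1 = 1/(1+e^{-0.2035}) = 0.5507
P_2 = 1/(1+e^{-0.2120}) = 0.5528
P_3 = 1/(1+e^{1.8000}) = 0.1419
L = P_1 × (1−P_2) × (1−P_3) = 0.5507 × 0.4472 × 0.8581 = 0.21134

0.2113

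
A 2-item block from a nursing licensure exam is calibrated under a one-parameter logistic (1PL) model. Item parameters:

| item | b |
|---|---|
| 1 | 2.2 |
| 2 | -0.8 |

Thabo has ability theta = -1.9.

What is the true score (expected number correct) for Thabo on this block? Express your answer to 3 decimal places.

P(theta) = 1 / (1 + exp(−(theta − b)))
P_1 = 1/(1+e^{4.1000}) = 0.0163
P_2 = 1/(1+e^{1.1000}) = 0.2497
E[score] = 0.0163 + 0.2497 = 0.2660

0.266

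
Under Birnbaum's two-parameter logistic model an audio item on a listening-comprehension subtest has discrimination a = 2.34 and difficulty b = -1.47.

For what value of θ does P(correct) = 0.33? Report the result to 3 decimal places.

-1.773

P(θ) = 1 / (1 + exp(−a(θ − b)))
logit = ln(0.3300/0.6700) = -0.7082
θ = b + logit/(a) = -1.47 + (-0.7082)/2.3400 = -1.7726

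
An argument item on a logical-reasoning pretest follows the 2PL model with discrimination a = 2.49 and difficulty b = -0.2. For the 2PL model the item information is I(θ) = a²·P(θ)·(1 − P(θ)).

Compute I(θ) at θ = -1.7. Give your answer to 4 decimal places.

P = 1/(1+e^{3.7350}) = 0.0233
P(1−P) = 0.0233 × 0.9767 = 0.0228
I = a² × P(1−P) = 2.49² × 0.0228 = 0.14119

0.1412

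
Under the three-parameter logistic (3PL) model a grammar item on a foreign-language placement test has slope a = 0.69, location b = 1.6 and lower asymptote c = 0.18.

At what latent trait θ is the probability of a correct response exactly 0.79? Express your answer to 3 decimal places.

P(θ) = c + (1 − c) · 1 / (1 + exp(−a(θ − b)))
Remove guessing floor: (0.79 − 0.18)/(1 − 0.18) = 0.7439
logit = ln(0.7439/0.2561) = 1.0664
θ = b + logit/(a) = 1.6 + 1.0664/0.6900 = 3.1454

3.145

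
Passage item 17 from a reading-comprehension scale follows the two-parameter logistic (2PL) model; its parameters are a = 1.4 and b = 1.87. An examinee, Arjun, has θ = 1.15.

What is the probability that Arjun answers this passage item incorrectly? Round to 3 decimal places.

0.733

P(θ) = 1 / (1 + exp(−a(θ − b)))
Exponent: 1.4 × (1.15 − 1.87) = -1.0080
1/(1 + e^{1.0080}) = 0.2674
P(incorrect) = 1 − 0.2674 = 0.7326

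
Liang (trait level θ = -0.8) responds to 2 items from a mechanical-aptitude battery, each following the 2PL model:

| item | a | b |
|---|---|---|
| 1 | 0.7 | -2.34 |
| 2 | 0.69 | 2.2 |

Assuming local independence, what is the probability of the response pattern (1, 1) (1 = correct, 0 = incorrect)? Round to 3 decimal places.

P(θ) = 1 / (1 + exp(−a(θ − b)))
P_1 = 1/(1+e^{-1.0780}) = 0.7461
P_2 = 1/(1+e^{2.0700}) = 0.1120
L = P_1 × P_2 = 0.7461 × 0.1120 = 0.08360

0.084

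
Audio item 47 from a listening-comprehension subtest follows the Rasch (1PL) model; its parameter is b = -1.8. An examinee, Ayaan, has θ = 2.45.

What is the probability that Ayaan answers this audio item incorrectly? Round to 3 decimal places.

0.014

P(θ) = 1 / (1 + exp(−(θ − b)))
Exponent: (2.45 − (-1.8)) = 4.2500
1/(1 + e^{-4.2500}) = 0.9859
P = 0.9859
P(incorrect) = 1 − 0.9859 = 0.0141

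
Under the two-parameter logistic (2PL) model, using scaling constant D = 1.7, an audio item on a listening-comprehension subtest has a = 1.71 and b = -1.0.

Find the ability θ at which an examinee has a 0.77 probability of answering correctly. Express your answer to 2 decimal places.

-0.58

P(θ) = 1 / (1 + exp(−D·a(θ − b)))
logit = ln(0.7700/0.2300) = 1.2083
θ = b + logit/(1.7·a) = -1.0 + 1.2083/2.9070 = -0.5843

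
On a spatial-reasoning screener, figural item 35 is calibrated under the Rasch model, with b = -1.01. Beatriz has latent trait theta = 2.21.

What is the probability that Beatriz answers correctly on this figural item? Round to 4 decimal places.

P(theta) = 1 / (1 + exp(−(theta − b)))
Exponent: (2.21 − (-1.01)) = 3.2200
1/(1 + e^{-3.2200}) = 0.9616
P = 0.9616

0.9616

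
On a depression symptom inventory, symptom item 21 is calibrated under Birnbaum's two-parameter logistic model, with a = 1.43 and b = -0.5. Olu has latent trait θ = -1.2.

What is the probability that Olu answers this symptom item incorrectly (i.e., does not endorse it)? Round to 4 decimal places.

P(θ) = 1 / (1 + exp(−a(θ − b)))
Exponent: 1.43 × (-1.2 − (-0.5)) = -1.0010
1/(1 + e^{1.0010}) = 0.2687
P(incorrect) = 1 − 0.2687 = 0.7313

0.7313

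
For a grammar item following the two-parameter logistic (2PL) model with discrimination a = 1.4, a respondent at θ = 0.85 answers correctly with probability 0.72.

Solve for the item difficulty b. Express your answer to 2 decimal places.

0.18

P(θ) = 1 / (1 + exp(−a(θ − b)))
logit(0.72) = ln(0.72/0.28) = 0.9445
b = θ − logit/(a) = 0.85 − 0.9445/1.4000 = 0.1754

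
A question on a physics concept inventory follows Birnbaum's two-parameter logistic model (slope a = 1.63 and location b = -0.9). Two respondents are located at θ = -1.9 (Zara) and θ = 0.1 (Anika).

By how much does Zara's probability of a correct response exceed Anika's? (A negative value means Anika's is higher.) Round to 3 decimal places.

-0.672

P(θ) = 1 / (1 + exp(−a(θ − b)))
P(Zara) = 0.1638  [exponent -1.6300]
P(Anika) = 0.8362  [exponent 1.6300]
Difference = 0.1638 − 0.8362 = -0.6723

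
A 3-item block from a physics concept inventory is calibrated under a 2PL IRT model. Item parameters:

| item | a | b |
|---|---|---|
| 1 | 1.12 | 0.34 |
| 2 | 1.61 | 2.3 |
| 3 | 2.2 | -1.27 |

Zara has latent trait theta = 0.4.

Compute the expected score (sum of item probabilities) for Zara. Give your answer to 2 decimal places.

P(theta) = 1 / (1 + exp(−a(theta − b)))
P_1 = 1/(1+e^{-0.0672}) = 0.5168
P_2 = 1/(1+e^{3.0590}) = 0.0448
P_3 = 1/(1+e^{-3.6740}) = 0.9753
E[score] = 0.5168 + 0.0448 + 0.9753 = 1.5369

1.54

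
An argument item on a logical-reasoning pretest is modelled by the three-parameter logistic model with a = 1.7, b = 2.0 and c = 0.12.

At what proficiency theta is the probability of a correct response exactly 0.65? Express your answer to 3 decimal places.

2.244

P(theta) = c + (1 − c) · 1 / (1 + exp(−a(theta − b)))
Remove guessing floor: (0.65 − 0.12)/(1 − 0.12) = 0.6023
logit = ln(0.6023/0.3977) = 0.4149
theta = b + logit/(a) = 2.0 + 0.4149/1.7000 = 2.2441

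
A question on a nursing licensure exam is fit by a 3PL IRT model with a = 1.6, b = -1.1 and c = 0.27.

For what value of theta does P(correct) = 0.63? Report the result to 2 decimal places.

P(theta) = c + (1 − c) · 1 / (1 + exp(−a(theta − b)))
Remove guessing floor: (0.63 − 0.27)/(1 − 0.27) = 0.4932
logit = ln(0.4932/0.5068) = -0.0274
theta = b + logit/(a) = -1.1 + (-0.0274)/1.6000 = -1.1171

-1.12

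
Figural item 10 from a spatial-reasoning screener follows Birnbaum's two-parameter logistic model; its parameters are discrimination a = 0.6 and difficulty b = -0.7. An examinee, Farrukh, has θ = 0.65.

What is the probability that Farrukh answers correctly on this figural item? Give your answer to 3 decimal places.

0.692

P(θ) = 1 / (1 + exp(−a(θ − b)))
Exponent: 0.6 × (0.65 − (-0.7)) = 0.8100
1/(1 + e^{-0.8100}) = 0.6921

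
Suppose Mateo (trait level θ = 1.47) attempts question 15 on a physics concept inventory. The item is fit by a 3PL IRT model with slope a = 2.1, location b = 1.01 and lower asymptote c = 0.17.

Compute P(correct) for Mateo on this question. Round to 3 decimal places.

0.771

P(θ) = c + (1 − c) · 1 / (1 + exp(−a(θ − b)))
Exponent: 2.1 × (1.47 − 1.01) = 0.9660
1/(1 + e^{-0.9660}) = 0.7243
P = 0.17 + 0.83 × 0.7243 = 0.7712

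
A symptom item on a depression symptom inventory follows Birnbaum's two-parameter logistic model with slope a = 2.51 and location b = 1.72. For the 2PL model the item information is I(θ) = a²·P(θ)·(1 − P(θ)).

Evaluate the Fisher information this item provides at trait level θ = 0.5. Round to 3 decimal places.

P = 1/(1+e^{3.0622}) = 0.0447
P(1−P) = 0.0447 × 0.9553 = 0.0427
I = a² × P(1−P) = 2.51² × 0.0427 = 0.26899

0.269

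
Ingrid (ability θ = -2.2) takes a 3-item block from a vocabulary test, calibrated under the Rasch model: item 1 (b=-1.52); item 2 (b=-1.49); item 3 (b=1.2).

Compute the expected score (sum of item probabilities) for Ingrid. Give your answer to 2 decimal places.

P(θ) = 1 / (1 + exp(−(θ − b)))
P_1 = 1/(1+e^{0.6800}) = 0.3363
P_2 = 1/(1+e^{0.7100}) = 0.3296
P_3 = 1/(1+e^{3.4000}) = 0.0323
E[score] = 0.3363 + 0.3296 + 0.0323 = 0.6982

0.70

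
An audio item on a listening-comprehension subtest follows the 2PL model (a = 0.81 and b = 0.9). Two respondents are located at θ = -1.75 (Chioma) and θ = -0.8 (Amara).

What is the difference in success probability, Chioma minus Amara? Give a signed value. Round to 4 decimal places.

-0.0968

P(θ) = 1 / (1 + exp(−a(θ − b)))
P(Chioma) = 0.1047  [exponent -2.1465]
P(Amara) = 0.2015  [exponent -1.3770]
Difference = 0.1047 − 0.2015 = -0.0968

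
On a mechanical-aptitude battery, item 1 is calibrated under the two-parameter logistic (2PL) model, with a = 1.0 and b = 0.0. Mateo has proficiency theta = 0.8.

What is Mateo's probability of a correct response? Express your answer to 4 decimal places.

0.6900

P(theta) = 1 / (1 + exp(−a(theta − b)))
Exponent: 1.0 × (0.8 − 0.0) = 0.8000
1/(1 + e^{-0.8000}) = 0.6900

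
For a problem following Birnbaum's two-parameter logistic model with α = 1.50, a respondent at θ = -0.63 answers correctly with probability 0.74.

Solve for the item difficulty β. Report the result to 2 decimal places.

-1.33

P(θ) = 1 / (1 + exp(−α(θ − β)))
logit(0.74) = ln(0.74/0.26) = 1.0460
β = θ − logit/(α) = -0.63 − 1.0460/1.5000 = -1.3273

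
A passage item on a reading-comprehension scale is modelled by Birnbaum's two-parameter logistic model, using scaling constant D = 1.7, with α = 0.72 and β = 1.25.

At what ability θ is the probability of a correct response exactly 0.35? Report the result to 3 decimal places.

0.744

P(θ) = 1 / (1 + exp(−D·α(θ − β)))
logit = ln(0.3500/0.6500) = -0.6190
θ = β + logit/(1.7·α) = 1.25 + (-0.6190)/1.2240 = 0.7442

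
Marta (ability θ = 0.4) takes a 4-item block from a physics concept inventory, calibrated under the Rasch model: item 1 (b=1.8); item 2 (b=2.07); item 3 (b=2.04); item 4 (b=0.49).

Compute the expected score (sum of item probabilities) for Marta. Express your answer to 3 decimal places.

P(θ) = 1 / (1 + exp(−(θ − b)))
P_1 = 1/(1+e^{1.4000}) = 0.1978
P_2 = 1/(1+e^{1.6700}) = 0.1584
P_3 = 1/(1+e^{1.6400}) = 0.1625
P_4 = 1/(1+e^{0.0900}) = 0.4775
E[score] = 0.1978 + 0.1584 + 0.1625 + 0.4775 = 0.9962

0.996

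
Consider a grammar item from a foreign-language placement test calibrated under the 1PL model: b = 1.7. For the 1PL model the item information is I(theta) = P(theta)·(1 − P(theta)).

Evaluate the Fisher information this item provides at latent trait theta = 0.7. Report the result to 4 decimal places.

0.1966

P = 1/(1+e^{1.0000}) = 0.2689
P(1−P) = 0.2689 × 0.7311 = 0.1966
I = P(1−P) = 0.19661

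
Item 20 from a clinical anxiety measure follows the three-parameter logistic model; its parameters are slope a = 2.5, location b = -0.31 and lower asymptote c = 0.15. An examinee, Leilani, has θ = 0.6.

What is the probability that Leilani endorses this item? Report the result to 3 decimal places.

P(θ) = c + (1 − c) · 1 / (1 + exp(−a(θ − b)))
Exponent: 2.5 × (0.6 − (-0.31)) = 2.2750
1/(1 + e^{-2.2750}) = 0.9068
P = 0.15 + 0.85 × 0.9068 = 0.9208

0.921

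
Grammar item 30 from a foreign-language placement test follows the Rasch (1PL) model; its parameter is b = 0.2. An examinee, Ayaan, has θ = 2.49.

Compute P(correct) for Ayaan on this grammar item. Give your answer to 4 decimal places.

P(θ) = 1 / (1 + exp(−(θ − b)))
Exponent: (2.49 − 0.2) = 2.2900
1/(1 + e^{-2.2900}) = 0.9080
P = 0.9080

0.9080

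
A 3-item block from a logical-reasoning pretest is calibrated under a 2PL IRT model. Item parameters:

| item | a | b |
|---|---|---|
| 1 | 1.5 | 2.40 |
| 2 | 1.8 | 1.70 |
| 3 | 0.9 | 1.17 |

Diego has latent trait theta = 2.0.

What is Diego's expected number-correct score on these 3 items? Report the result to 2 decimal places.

1.66

P(theta) = 1 / (1 + exp(−a(theta − b)))
P_1 = 1/(1+e^{0.6000}) = 0.3543
P_2 = 1/(1+e^{-0.5400}) = 0.6318
P_3 = 1/(1+e^{-0.7470}) = 0.6785
E[score] = 0.3543 + 0.6318 + 0.6785 = 1.6647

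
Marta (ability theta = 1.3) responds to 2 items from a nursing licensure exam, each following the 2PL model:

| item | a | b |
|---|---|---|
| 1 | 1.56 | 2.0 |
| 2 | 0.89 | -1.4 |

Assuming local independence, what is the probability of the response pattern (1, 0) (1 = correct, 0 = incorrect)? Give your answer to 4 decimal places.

P(theta) = 1 / (1 + exp(−a(theta − b)))
P_1 = 1/(1+e^{1.0920}) = 0.2512
P_2 = 1/(1+e^{-2.4030}) = 0.9171
L = P_1 × (1−P_2) = 0.2512 × 0.0829 = 0.02084

0.0208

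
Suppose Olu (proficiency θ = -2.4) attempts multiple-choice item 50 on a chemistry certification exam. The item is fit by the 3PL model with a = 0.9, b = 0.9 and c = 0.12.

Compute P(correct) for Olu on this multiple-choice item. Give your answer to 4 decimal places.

0.1629

P(θ) = c + (1 − c) · 1 / (1 + exp(−a(θ − b)))
Exponent: 0.9 × (-2.4 − 0.9) = -2.9700
1/(1 + e^{2.9700}) = 0.0488
P = 0.12 + 0.88 × 0.0488 = 0.1629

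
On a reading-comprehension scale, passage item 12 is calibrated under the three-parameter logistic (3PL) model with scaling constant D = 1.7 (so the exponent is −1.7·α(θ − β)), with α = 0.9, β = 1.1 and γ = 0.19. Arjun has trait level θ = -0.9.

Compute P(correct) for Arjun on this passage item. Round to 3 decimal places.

P(θ) = γ + (1 − γ) · 1 / (1 + exp(−D·α(θ − β)))
Exponent: 1.7 × 0.9 × (-0.9 − 1.1) = -3.0600
1/(1 + e^{3.0600}) = 0.0448
P = 0.19 + 0.81 × 0.0448 = 0.2263

0.226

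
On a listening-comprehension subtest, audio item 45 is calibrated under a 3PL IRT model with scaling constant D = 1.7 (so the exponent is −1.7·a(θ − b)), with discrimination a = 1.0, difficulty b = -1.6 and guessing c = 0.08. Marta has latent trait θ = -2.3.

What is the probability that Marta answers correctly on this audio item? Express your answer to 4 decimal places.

P(θ) = c + (1 − c) · 1 / (1 + exp(−D·a(θ − b)))
Exponent: 1.7 × 1.0 × (-2.3 − (-1.6)) = -1.1900
1/(1 + e^{1.1900}) = 0.2333
P = 0.08 + 0.92 × 0.2333 = 0.2946

0.2946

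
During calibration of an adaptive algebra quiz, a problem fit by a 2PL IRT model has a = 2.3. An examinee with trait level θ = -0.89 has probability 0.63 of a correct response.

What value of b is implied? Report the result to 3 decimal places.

P(θ) = 1 / (1 + exp(−a(θ − b)))
logit(0.63) = ln(0.63/0.37) = 0.5322
b = θ − logit/(a) = -0.89 − 0.5322/2.3000 = -1.1214

-1.121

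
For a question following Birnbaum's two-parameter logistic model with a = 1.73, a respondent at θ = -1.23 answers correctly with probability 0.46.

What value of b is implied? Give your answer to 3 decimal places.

-1.137

P(θ) = 1 / (1 + exp(−a(θ − b)))
logit(0.46) = ln(0.46/0.54) = -0.1603
b = θ − logit/(a) = -1.23 − (-0.1603)/1.7300 = -1.1373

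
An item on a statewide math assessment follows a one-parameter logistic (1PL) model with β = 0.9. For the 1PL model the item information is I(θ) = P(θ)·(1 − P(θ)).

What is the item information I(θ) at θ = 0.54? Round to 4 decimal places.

0.2421

P = 1/(1+e^{0.3600}) = 0.4110
P(1−P) = 0.4110 × 0.5890 = 0.2421
I = P(1−P) = 0.24207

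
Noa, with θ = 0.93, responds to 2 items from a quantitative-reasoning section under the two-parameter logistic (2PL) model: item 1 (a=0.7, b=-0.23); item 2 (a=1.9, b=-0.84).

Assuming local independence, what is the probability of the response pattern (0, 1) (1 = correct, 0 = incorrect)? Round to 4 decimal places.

0.2972

P(θ) = 1 / (1 + exp(−a(θ − b)))
P_1 = 1/(1+e^{-0.8120}) = 0.6925
P_2 = 1/(1+e^{-3.3630}) = 0.9665
L = (1−P_1) × P_2 = 0.3075 × 0.9665 = 0.29717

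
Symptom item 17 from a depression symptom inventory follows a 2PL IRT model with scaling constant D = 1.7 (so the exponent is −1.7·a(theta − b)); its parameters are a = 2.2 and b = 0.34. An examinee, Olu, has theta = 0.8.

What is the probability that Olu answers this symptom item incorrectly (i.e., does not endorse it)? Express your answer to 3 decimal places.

P(theta) = 1 / (1 + exp(−D·a(theta − b)))
Exponent: 1.7 × 2.2 × (0.8 − 0.34) = 1.7204
1/(1 + e^{-1.7204}) = 0.8482
P = 0.8482
P(incorrect) = 1 − 0.8482 = 0.1518

0.152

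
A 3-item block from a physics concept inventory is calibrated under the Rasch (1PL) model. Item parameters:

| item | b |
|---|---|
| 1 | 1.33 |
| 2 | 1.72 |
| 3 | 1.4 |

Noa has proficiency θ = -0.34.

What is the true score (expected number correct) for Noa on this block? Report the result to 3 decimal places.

0.421

P(θ) = 1 / (1 + exp(−(θ − b)))
P_1 = 1/(1+e^{1.6700}) = 0.1584
P_2 = 1/(1+e^{2.0600}) = 0.1130
P_3 = 1/(1+e^{1.7400}) = 0.1493
E[score] = 0.1584 + 0.1130 + 0.1493 = 0.4208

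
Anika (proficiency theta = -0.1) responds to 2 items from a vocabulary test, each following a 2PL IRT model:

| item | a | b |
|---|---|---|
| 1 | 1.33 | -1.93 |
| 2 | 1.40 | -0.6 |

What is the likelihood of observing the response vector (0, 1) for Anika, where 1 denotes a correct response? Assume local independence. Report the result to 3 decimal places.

0.054

P(theta) = 1 / (1 + exp(−a(theta − b)))
P_1 = 1/(1+e^{-2.4339}) = 0.9194
P_2 = 1/(1+e^{-0.7000}) = 0.6682
L = (1−P_1) × P_2 = 0.0806 × 0.6682 = 0.05387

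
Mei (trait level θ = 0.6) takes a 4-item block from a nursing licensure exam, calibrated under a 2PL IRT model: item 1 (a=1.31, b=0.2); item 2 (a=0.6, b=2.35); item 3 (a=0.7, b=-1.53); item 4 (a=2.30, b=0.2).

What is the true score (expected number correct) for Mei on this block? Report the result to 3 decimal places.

P(θ) = 1 / (1 + exp(−a(θ − b)))
P_1 = 1/(1+e^{-0.5240}) = 0.6281
P_2 = 1/(1+e^{1.0500}) = 0.2592
P_3 = 1/(1+e^{-1.4910}) = 0.8162
P_4 = 1/(1+e^{-0.9200}) = 0.7150
E[score] = 0.6281 + 0.2592 + 0.8162 + 0.7150 = 2.4186

2.419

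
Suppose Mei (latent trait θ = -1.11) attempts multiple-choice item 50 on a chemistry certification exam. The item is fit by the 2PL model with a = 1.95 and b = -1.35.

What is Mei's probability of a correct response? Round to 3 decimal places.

0.615

P(θ) = 1 / (1 + exp(−a(θ − b)))
Exponent: 1.95 × (-1.11 − (-1.35)) = 0.4680
1/(1 + e^{-0.4680}) = 0.6149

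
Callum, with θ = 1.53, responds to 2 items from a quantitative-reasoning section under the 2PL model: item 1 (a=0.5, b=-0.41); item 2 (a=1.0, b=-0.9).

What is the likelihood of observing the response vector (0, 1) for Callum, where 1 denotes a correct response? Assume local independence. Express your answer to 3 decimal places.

P(θ) = 1 / (1 + exp(−a(θ − b)))
P_1 = 1/(1+e^{-0.9700}) = 0.7251
P_2 = 1/(1+e^{-2.4300}) = 0.9191
L = (1−P_1) × P_2 = 0.2749 × 0.9191 = 0.25264

0.253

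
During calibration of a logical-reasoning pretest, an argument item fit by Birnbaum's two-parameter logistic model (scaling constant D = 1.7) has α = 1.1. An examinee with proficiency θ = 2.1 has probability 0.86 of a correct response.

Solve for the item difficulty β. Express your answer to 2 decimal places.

1.13

P(θ) = 1 / (1 + exp(−D·α(θ − β)))
logit(0.86) = ln(0.86/0.14) = 1.8153
β = θ − logit/(1.7·α) = 2.1 − 1.8153/1.8700 = 1.1293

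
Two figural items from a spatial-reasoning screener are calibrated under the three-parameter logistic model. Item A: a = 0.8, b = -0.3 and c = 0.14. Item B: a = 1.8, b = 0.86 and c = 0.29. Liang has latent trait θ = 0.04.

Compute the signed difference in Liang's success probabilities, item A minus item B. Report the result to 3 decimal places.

0.206

P(θ) = c + (1 − c) · 1 / (1 + exp(−a(θ − b)))
P_A = 0.6281
P_B = 0.4221
P_A − P_B = 0.2060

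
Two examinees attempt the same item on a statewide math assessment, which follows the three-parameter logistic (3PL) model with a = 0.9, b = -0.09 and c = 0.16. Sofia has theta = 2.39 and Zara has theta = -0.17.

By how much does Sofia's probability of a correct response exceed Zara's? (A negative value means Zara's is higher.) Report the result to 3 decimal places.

0.354

P(theta) = c + (1 − c) · 1 / (1 + exp(−a(theta − b)))
P(Sofia) = 0.9186  [exponent 2.2320]
P(Zara) = 0.5649  [exponent -0.0720]
Difference = 0.9186 − 0.5649 = 0.3537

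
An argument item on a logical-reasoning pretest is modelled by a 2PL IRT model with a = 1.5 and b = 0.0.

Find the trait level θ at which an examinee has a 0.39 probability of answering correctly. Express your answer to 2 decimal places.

-0.30

P(θ) = 1 / (1 + exp(−a(θ − b)))
logit = ln(0.3900/0.6100) = -0.4473
θ = b + logit/(a) = 0.0 + (-0.4473)/1.5000 = -0.2982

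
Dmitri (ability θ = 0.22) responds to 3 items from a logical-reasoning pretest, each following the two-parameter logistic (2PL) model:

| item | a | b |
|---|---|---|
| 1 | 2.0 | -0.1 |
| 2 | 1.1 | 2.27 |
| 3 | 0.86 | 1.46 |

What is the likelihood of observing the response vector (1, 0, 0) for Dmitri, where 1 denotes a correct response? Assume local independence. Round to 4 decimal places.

P(θ) = 1 / (1 + exp(−a(θ − b)))
P_1 = 1/(1+e^{-0.6400}) = 0.6548
P_2 = 1/(1+e^{2.2550}) = 0.0949
P_3 = 1/(1+e^{1.0664}) = 0.2561
L = P_1 × (1−P_2) × (1−P_3) = 0.6548 × 0.9051 × 0.7439 = 0.44085

0.4408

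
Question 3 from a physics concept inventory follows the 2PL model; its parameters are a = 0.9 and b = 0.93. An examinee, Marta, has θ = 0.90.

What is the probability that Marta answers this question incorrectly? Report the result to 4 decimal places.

0.5067

P(θ) = 1 / (1 + exp(−a(θ − b)))
Exponent: 0.9 × (0.90 − 0.93) = -0.0270
1/(1 + e^{0.0270}) = 0.4933
P(incorrect) = 1 − 0.4933 = 0.5067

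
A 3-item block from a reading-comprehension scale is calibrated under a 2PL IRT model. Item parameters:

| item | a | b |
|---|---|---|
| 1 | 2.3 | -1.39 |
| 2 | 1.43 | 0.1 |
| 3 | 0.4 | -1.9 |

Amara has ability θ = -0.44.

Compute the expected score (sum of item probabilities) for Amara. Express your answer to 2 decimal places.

P(θ) = 1 / (1 + exp(−a(θ − b)))
P_1 = 1/(1+e^{-2.1850}) = 0.8989
P_2 = 1/(1+e^{0.7722}) = 0.3160
P_3 = 1/(1+e^{-0.5840}) = 0.6420
E[score] = 0.8989 + 0.3160 + 0.6420 = 1.8569

1.86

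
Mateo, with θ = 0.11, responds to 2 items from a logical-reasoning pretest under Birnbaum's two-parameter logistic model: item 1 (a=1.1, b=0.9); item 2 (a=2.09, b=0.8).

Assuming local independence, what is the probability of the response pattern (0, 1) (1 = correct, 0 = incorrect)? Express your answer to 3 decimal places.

P(θ) = 1 / (1 + exp(−a(θ − b)))
P_1 = 1/(1+e^{0.8690}) = 0.2955
P_2 = 1/(1+e^{1.4421}) = 0.1912
L = (1−P_1) × P_2 = 0.7045 × 0.1912 = 0.13472

0.135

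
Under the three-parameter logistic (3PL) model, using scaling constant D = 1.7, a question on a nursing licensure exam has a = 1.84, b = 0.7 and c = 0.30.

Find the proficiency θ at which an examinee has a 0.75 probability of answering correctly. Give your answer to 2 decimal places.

0.89

P(θ) = c + (1 − c) · 1 / (1 + exp(−D·a(θ − b)))
Remove guessing floor: (0.75 − 0.30)/(1 − 0.30) = 0.6429
logit = ln(0.6429/0.3571) = 0.5878
θ = b + logit/(1.7·a) = 0.7 + 0.5878/3.1280 = 0.8879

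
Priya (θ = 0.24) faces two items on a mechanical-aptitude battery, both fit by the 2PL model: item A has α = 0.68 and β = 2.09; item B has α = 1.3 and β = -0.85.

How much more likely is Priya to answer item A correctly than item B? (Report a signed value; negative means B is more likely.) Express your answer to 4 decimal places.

P(θ) = 1 / (1 + exp(−α(θ − β)))
P_A = 0.2213
P_B = 0.8049
P_A − P_B = -0.5835

-0.5835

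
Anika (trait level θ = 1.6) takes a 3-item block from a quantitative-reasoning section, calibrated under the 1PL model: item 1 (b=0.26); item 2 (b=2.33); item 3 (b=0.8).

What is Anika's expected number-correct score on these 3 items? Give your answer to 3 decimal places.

1.808

P(θ) = 1 / (1 + exp(−(θ − b)))
P_1 = 1/(1+e^{-1.3400}) = 0.7925
P_2 = 1/(1+e^{0.7300}) = 0.3252
P_3 = 1/(1+e^{-0.8000}) = 0.6900
E[score] = 0.7925 + 0.3252 + 0.6900 = 1.8077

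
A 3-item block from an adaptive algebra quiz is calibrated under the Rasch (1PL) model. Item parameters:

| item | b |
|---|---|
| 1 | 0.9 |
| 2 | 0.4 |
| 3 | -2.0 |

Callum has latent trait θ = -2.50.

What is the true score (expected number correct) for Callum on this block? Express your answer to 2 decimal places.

P(θ) = 1 / (1 + exp(−(θ − b)))
P_1 = 1/(1+e^{3.4000}) = 0.0323
P_2 = 1/(1+e^{2.9000}) = 0.0522
P_3 = 1/(1+e^{0.5000}) = 0.3775
E[score] = 0.0323 + 0.0522 + 0.3775 = 0.4620

0.46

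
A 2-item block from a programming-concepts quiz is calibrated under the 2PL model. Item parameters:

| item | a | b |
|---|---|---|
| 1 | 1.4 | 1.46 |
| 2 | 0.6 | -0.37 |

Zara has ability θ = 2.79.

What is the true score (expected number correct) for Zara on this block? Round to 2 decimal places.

1.73

P(θ) = 1 / (1 + exp(−a(θ − b)))
P_1 = 1/(1+e^{-1.8620}) = 0.8655
P_2 = 1/(1+e^{-1.8960}) = 0.8694
E[score] = 0.8655 + 0.8694 = 1.7350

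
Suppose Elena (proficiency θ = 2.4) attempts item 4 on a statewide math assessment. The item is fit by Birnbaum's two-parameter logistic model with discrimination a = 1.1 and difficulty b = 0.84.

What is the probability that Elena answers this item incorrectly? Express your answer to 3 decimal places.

P(θ) = 1 / (1 + exp(−a(θ − b)))
Exponent: 1.1 × (2.4 − 0.84) = 1.7160
1/(1 + e^{-1.7160}) = 0.8476
P(incorrect) = 1 − 0.8476 = 0.1524

0.152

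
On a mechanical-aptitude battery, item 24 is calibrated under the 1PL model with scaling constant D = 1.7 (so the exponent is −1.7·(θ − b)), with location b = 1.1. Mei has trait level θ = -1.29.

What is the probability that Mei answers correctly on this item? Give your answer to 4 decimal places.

P(θ) = 1 / (1 + exp(−D·(θ − b)))
Exponent: 1.7 × (-1.29 − 1.1) = -4.0630
1/(1 + e^{4.0630}) = 0.0169
P = 0.0169

0.0169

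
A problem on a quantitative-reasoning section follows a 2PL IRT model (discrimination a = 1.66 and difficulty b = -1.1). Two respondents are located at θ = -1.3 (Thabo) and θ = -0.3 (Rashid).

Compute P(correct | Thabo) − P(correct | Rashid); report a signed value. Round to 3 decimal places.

-0.373

P(θ) = 1 / (1 + exp(−a(θ − b)))
P(Thabo) = 0.4178  [exponent -0.3320]
P(Rashid) = 0.7905  [exponent 1.3280]
Difference = 0.4178 − 0.7905 = -0.3728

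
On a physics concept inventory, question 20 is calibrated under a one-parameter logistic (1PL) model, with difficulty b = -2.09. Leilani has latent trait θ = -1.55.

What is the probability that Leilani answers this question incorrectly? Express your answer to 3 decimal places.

0.368

P(θ) = 1 / (1 + exp(−(θ − b)))
Exponent: (-1.55 − (-2.09)) = 0.5400
1/(1 + e^{-0.5400}) = 0.6318
P = 0.6318
P(incorrect) = 1 − 0.6318 = 0.3682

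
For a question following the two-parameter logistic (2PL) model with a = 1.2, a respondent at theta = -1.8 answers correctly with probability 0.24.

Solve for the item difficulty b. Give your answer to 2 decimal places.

-0.84

P(theta) = 1 / (1 + exp(−a(theta − b)))
logit(0.24) = ln(0.24/0.76) = -1.1527
b = theta − logit/(a) = -1.8 − (-1.1527)/1.2000 = -0.8394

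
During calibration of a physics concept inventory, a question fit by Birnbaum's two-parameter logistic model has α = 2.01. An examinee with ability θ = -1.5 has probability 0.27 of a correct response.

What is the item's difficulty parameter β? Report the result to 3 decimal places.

P(θ) = 1 / (1 + exp(−α(θ − β)))
logit(0.27) = ln(0.27/0.73) = -0.9946
β = θ − logit/(α) = -1.5 − (-0.9946)/2.0100 = -1.0052

-1.005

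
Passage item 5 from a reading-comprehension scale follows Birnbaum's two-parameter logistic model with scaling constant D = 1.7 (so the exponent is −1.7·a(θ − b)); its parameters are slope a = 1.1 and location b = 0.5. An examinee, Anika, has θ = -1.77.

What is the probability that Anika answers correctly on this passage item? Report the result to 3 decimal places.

P(θ) = 1 / (1 + exp(−D·a(θ − b)))
Exponent: 1.7 × 1.1 × (-1.77 − 0.5) = -4.2449
1/(1 + e^{4.2449}) = 0.0141
P = 0.0141

0.014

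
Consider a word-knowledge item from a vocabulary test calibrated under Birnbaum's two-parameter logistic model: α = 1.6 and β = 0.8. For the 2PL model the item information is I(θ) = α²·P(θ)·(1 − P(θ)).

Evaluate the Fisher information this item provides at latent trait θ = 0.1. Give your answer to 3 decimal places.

0.475

P = 1/(1+e^{1.1200}) = 0.2460
P(1−P) = 0.2460 × 0.7540 = 0.1855
I = α² × P(1−P) = 1.6² × 0.1855 = 0.47485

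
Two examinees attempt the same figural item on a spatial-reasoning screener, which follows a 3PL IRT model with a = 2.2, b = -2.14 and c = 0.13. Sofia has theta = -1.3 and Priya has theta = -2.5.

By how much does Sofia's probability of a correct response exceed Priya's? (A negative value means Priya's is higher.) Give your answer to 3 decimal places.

P(theta) = c + (1 − c) · 1 / (1 + exp(−a(theta − b)))
P(Sofia) = 0.8816  [exponent 1.8480]
P(Priya) = 0.4012  [exponent -0.7920]
Difference = 0.8816 − 0.4012 = 0.4804

0.480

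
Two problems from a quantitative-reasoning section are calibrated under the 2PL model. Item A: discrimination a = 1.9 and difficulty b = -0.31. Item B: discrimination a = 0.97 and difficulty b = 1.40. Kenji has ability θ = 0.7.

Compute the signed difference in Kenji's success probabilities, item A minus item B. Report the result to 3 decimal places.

P(θ) = 1 / (1 + exp(−a(θ − b)))
P_A = 0.8720
P_B = 0.3365
P_A − P_B = 0.5355

0.536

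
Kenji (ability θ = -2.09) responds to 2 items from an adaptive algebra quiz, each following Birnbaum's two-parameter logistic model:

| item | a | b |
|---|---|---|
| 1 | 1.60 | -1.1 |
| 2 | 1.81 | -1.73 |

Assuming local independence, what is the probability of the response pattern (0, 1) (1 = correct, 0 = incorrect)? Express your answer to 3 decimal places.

P(θ) = 1 / (1 + exp(−a(θ − b)))
P_1 = 1/(1+e^{1.5840}) = 0.1702
P_2 = 1/(1+e^{0.6516}) = 0.3426
L = (1−P_1) × P_2 = 0.8298 × 0.3426 = 0.28430

0.284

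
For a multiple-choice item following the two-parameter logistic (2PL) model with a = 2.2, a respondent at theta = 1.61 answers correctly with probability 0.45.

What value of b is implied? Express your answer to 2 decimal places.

1.70

P(theta) = 1 / (1 + exp(−a(theta − b)))
logit(0.45) = ln(0.45/0.55) = -0.2007
b = theta − logit/(a) = 1.61 − (-0.2007)/2.2000 = 1.7012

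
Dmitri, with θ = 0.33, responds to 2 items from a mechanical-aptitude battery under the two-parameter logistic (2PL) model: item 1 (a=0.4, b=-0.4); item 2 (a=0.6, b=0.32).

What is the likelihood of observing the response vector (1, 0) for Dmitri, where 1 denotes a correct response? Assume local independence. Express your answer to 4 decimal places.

0.2854

P(θ) = 1 / (1 + exp(−a(θ − b)))
P_1 = 1/(1+e^{-0.2920}) = 0.5725
P_2 = 1/(1+e^{-0.0060}) = 0.5015
L = P_1 × (1−P_2) = 0.5725 × 0.4985 = 0.28538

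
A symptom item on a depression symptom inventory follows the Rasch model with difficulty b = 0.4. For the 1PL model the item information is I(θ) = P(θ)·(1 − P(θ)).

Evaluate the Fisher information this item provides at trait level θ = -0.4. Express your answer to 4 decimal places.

P = 1/(1+e^{0.8000}) = 0.3100
P(1−P) = 0.3100 × 0.6900 = 0.2139
I = P(1−P) = 0.21391

0.2139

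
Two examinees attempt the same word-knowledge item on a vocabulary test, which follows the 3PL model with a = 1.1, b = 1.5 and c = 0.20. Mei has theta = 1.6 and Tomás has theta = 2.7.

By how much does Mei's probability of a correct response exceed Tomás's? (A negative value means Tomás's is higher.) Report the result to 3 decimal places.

-0.209

P(theta) = c + (1 − c) · 1 / (1 + exp(−a(theta − b)))
P(Mei) = 0.6220  [exponent 0.1100]
P(Tomás) = 0.8313  [exponent 1.3200]
Difference = 0.6220 − 0.8313 = -0.2094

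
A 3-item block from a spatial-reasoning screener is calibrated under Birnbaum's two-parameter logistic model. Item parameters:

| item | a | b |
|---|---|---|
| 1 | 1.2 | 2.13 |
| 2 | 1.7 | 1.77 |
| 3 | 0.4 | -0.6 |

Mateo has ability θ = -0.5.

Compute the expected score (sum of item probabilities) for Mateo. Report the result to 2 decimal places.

P(θ) = 1 / (1 + exp(−a(θ − b)))
P_1 = 1/(1+e^{3.1560}) = 0.0409
P_2 = 1/(1+e^{3.8590}) = 0.0207
P_3 = 1/(1+e^{-0.0400}) = 0.5100
E[score] = 0.0409 + 0.0207 + 0.5100 = 0.5715

0.57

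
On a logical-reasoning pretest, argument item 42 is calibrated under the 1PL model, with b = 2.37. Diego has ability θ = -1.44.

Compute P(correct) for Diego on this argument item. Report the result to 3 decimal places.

0.022

P(θ) = 1 / (1 + exp(−(θ − b)))
Exponent: (-1.44 − 2.37) = -3.8100
1/(1 + e^{3.8100}) = 0.0217
P = 0.0217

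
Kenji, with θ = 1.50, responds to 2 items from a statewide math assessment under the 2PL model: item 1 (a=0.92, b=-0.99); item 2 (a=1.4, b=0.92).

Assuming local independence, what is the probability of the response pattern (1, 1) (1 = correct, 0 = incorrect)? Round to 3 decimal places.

0.629

P(θ) = 1 / (1 + exp(−a(θ − b)))
P_1 = 1/(1+e^{-2.2908}) = 0.9081
P_2 = 1/(1+e^{-0.8120}) = 0.6925
L = P_1 × P_2 = 0.9081 × 0.6925 = 0.62890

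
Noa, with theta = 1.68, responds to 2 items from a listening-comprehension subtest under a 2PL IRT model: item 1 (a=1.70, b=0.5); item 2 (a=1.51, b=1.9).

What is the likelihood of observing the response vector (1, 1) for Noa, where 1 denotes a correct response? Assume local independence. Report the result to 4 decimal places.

0.3682

P(theta) = 1 / (1 + exp(−a(theta − b)))
P_1 = 1/(1+e^{-2.0060}) = 0.8814
P_2 = 1/(1+e^{0.3322}) = 0.4177
L = P_1 × P_2 = 0.8814 × 0.4177 = 0.36818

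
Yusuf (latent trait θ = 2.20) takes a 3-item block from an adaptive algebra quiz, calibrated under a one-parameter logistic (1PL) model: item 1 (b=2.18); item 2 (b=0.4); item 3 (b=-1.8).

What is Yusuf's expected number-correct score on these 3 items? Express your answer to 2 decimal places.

2.35

P(θ) = 1 / (1 + exp(−(θ − b)))
P_1 = 1/(1+e^{-0.0200}) = 0.5050
P_2 = 1/(1+e^{-1.8000}) = 0.8581
P_3 = 1/(1+e^{-4.0000}) = 0.9820
E[score] = 0.5050 + 0.8581 + 0.9820 = 2.3452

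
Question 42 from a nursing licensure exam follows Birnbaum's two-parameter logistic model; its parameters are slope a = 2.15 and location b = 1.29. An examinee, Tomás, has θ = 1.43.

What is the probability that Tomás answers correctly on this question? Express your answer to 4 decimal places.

P(θ) = 1 / (1 + exp(−a(θ − b)))
Exponent: 2.15 × (1.43 − 1.29) = 0.3010
1/(1 + e^{-0.3010}) = 0.5747

0.5747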